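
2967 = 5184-2217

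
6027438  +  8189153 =14216591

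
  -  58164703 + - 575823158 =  - 633987861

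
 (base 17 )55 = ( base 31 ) 2S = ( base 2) 1011010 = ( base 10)90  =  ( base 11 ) 82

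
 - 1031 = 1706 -2737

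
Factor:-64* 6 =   -  384 = - 2^7 *3^1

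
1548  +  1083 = 2631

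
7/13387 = 7/13387 = 0.00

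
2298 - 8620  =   - 6322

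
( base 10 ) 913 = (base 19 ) 2a1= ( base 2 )1110010001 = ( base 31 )TE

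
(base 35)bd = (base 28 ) e6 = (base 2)110001110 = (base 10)398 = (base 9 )482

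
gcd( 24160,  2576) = 16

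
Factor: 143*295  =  5^1*11^1*13^1*59^1 = 42185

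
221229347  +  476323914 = 697553261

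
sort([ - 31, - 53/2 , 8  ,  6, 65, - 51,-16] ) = [-51, - 31, - 53/2, - 16, 6,8 , 65 ]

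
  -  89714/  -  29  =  3093+17/29 = 3093.59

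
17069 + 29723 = 46792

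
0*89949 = 0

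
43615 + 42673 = 86288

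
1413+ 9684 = 11097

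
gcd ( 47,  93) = 1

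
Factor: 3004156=2^2*331^1*2269^1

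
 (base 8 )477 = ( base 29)B0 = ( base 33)9m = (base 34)9d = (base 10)319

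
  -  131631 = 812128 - 943759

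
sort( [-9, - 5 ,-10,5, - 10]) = [-10, - 10,  -  9 , - 5,  5]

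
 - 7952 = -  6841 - 1111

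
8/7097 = 8/7097 = 0.00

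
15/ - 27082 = -1 + 27067/27082   =  - 0.00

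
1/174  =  1/174 = 0.01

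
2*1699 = 3398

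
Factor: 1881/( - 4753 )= - 3^2*7^(-2)*11^1 * 19^1 *97^( - 1)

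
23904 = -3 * (-7968) 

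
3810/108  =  35  +  5/18=35.28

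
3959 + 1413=5372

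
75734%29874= 15986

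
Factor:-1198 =-2^1 * 599^1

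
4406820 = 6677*660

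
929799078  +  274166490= 1203965568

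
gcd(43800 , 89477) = 1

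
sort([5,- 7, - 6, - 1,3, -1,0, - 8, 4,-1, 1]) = [ -8, - 7, -6, - 1, - 1,-1 , 0, 1,3,4, 5 ]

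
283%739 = 283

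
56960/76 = 14240/19  =  749.47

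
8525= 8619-94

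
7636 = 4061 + 3575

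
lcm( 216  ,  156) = 2808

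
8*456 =3648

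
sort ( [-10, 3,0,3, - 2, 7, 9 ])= [  -  10, - 2, 0,3,  3, 7,9]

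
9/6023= 9/6023 =0.00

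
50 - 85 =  - 35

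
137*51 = 6987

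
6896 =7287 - 391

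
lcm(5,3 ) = 15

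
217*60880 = 13210960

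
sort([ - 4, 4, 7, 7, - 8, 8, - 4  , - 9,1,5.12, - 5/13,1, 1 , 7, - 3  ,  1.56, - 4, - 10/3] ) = [ - 9, - 8, - 4, - 4, - 4, - 10/3, - 3, - 5/13,1,1 , 1, 1.56, 4, 5.12,7,  7, 7,8]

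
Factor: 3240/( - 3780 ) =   -  6/7 =-2^1*3^1*7^(-1)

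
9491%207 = 176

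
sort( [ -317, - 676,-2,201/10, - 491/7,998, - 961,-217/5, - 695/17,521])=[-961, - 676, - 317, - 491/7, - 217/5, - 695/17,-2, 201/10,521, 998]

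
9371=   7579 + 1792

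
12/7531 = 12/7531= 0.00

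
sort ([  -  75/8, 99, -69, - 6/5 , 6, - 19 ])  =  [ - 69,  -  19, - 75/8, - 6/5,  6,99 ]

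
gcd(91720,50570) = 10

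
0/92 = 0 =0.00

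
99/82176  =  33/27392 =0.00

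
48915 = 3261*15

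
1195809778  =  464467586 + 731342192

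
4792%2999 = 1793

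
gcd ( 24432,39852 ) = 12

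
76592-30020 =46572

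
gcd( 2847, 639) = 3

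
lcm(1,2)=2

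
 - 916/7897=- 1 + 6981/7897 = - 0.12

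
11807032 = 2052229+9754803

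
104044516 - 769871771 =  - 665827255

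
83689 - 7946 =75743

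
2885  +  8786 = 11671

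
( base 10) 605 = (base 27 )mb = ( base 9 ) 742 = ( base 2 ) 1001011101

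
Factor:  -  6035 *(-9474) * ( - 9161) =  - 2^1 * 3^1*5^1*17^1 *71^1*1579^1*9161^1 = - 523785579990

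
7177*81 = 581337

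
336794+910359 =1247153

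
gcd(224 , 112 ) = 112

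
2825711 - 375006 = 2450705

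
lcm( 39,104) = 312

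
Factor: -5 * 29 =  - 5^1*29^1 = -  145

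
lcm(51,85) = 255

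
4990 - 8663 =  - 3673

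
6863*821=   5634523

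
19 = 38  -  19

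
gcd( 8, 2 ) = 2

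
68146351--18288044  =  86434395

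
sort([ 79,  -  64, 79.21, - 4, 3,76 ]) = [ - 64 ,  -  4, 3, 76, 79, 79.21 ]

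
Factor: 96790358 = 2^1*7^1*331^1*20887^1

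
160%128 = 32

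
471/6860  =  471/6860 = 0.07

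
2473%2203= 270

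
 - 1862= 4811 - 6673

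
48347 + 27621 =75968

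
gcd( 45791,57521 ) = 1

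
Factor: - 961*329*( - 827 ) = 261471763 = 7^1*31^2*47^1* 827^1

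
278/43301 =278/43301  =  0.01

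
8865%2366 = 1767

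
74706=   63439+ 11267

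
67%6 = 1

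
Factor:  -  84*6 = -504 = - 2^3*3^2*7^1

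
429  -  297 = 132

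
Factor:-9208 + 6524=-2^2 * 11^1 * 61^1 = - 2684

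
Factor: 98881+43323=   2^2*73^1*487^1 = 142204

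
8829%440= 29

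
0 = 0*70212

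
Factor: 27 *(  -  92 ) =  - 2^2*3^3* 23^1  =  - 2484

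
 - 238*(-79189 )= 18846982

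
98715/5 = 19743 =19743.00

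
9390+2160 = 11550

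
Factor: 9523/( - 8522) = - 2^(-1 )*89^1*107^1 * 4261^( - 1) 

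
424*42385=17971240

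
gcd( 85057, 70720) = 1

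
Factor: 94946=2^1*29^1*1637^1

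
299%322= 299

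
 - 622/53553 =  - 622/53553 = - 0.01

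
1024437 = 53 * 19329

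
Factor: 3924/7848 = 1/2  =  2^(-1) 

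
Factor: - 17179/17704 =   -  2^ ( - 3)*41^1*419^1 * 2213^( - 1) 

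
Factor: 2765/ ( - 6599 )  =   - 5^1*7^1* 79^1*6599^( - 1)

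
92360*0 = 0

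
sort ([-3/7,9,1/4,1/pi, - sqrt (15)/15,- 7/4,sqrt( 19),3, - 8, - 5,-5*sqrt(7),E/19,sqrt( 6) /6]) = [-5*sqrt(  7),-8,-5,- 7/4,-3/7,-sqrt( 15)/15,E/19,1/4 , 1/pi,sqrt( 6) /6, 3, sqrt (19 ), 9 ]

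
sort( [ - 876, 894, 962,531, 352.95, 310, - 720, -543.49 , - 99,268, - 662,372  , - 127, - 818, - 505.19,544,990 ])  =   [ - 876, - 818, - 720 , - 662,-543.49,-505.19, - 127,  -  99 , 268,310  ,  352.95,  372,531, 544, 894, 962, 990 ]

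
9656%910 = 556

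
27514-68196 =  - 40682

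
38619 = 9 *4291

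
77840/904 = 9730/113 = 86.11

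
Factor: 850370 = 2^1*5^1*85037^1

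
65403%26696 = 12011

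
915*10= 9150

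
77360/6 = 12893+1/3= 12893.33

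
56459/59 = 956  +  55/59 =956.93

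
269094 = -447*( - 602 ) 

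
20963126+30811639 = 51774765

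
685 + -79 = 606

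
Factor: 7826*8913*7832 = 546306576816 = 2^4* 3^1*7^1*11^1 * 13^1* 43^1*89^1*2971^1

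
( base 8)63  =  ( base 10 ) 51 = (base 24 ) 23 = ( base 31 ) 1K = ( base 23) 25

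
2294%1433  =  861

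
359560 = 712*505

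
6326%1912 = 590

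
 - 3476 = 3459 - 6935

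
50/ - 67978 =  - 1 + 33964/33989  =  - 0.00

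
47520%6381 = 2853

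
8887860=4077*2180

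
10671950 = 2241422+8430528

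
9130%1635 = 955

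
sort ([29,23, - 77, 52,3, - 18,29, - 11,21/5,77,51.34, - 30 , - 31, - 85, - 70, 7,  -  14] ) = [ - 85, - 77, - 70, - 31 , - 30, - 18, - 14, - 11,3 , 21/5,  7, 23, 29,29, 51.34,52, 77] 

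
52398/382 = 137 + 32/191 = 137.17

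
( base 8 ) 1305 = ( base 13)427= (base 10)709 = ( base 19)1I6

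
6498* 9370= 60886260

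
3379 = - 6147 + 9526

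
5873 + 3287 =9160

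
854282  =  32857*26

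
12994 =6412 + 6582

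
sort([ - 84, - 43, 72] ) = [ - 84, - 43,72]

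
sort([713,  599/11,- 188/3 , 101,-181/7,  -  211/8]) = [ - 188/3,-211/8,- 181/7,  599/11, 101, 713]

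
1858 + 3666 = 5524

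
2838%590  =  478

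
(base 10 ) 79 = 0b1001111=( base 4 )1033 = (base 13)61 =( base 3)2221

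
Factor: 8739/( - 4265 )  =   - 3^2*5^( - 1 )*853^( - 1)*971^1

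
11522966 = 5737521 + 5785445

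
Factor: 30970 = 2^1*5^1 * 19^1*163^1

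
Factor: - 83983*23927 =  - 2009461241 = - 71^1 * 337^1 * 83983^1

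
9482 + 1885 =11367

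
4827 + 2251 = 7078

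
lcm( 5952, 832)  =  77376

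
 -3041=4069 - 7110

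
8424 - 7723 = 701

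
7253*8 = 58024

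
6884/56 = 1721/14=122.93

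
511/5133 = 511/5133= 0.10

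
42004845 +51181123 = 93185968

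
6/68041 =6/68041 = 0.00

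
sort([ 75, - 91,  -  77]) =[ - 91, - 77, 75]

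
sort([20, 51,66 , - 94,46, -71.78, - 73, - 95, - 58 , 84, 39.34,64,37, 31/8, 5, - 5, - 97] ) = [  -  97,  -  95, - 94,  -  73 , - 71.78, - 58,-5,31/8,5,  20, 37, 39.34,46,51,64,66,84]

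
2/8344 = 1/4172 = 0.00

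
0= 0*189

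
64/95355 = 64/95355 = 0.00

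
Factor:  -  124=  -  2^2 * 31^1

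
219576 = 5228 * 42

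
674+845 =1519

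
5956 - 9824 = -3868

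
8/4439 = 8/4439= 0.00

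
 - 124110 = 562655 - 686765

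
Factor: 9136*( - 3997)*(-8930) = 326093166560 = 2^5 * 5^1*7^1*19^1*47^1 * 571^2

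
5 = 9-4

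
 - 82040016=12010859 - 94050875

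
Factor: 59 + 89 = 148 = 2^2*37^1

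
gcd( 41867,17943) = 5981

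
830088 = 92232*9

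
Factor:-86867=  - 11^1*53^1 * 149^1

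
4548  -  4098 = 450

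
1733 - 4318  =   - 2585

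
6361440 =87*73120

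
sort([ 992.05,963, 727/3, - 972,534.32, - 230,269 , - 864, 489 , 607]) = [ - 972, - 864, - 230,727/3, 269,489, 534.32, 607,963 , 992.05]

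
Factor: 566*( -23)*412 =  - 2^3  *23^1*103^1  *283^1 = - 5363416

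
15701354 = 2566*6119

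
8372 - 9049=-677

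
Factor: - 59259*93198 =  - 2^1*3^2*7^2 * 317^1*19753^1 = -  5522820282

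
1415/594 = 1415/594 = 2.38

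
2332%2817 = 2332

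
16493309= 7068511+9424798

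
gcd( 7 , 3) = 1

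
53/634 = 53/634 =0.08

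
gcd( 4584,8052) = 12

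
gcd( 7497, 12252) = 3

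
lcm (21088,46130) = 738080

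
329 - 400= - 71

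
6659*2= 13318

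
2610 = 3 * 870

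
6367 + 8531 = 14898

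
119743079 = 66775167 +52967912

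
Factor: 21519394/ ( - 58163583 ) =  - 2^1 * 3^ ( - 1)*13^1*31^1 * 2593^ (-1) * 7477^( - 1)*26699^1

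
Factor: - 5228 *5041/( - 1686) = 2^1 * 3^( - 1)*71^2 * 281^ ( - 1 )*1307^1 = 13177174/843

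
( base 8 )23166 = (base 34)8HK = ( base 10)9846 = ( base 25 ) fil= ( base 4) 2121312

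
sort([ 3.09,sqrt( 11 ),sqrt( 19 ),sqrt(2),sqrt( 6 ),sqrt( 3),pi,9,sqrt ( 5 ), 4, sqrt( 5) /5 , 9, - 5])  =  [ - 5,sqrt( 5 ) /5,sqrt (2 ), sqrt ( 3),sqrt( 5), sqrt( 6 ),3.09, pi,sqrt ( 11) , 4,sqrt ( 19 ), 9,9]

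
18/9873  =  2/1097= 0.00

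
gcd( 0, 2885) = 2885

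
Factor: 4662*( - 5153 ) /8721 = - 2^1*3^(- 1)*7^1*17^(  -  1)*19^( - 1) * 37^1 * 5153^1 = - 2669254/969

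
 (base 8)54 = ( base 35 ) 19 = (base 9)48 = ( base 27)1h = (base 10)44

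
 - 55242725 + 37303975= -17938750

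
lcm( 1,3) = 3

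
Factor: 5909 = 19^1*311^1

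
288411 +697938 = 986349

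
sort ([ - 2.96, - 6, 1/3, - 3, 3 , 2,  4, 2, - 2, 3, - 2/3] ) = [ - 6, - 3,- 2.96, - 2, - 2/3,1/3 , 2,2, 3, 3 , 4]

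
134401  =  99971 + 34430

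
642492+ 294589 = 937081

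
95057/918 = 103 + 503/918 = 103.55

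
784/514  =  392/257 = 1.53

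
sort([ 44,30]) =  [30,44]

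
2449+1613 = 4062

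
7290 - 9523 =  - 2233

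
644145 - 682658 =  - 38513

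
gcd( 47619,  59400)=99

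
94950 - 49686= 45264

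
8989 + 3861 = 12850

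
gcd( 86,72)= 2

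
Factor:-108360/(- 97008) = 105/94 = 2^ ( - 1 )*3^1*5^1*7^1*47^( - 1 ) 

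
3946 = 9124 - 5178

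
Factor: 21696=2^6*3^1*113^1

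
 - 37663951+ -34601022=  - 72264973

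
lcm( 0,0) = 0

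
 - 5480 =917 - 6397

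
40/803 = 40/803 = 0.05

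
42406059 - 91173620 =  - 48767561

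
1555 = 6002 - 4447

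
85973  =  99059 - 13086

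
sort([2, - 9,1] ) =[ - 9, 1, 2]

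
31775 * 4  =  127100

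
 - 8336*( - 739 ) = 6160304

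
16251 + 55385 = 71636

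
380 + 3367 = 3747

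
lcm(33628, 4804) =33628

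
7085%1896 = 1397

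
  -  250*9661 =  - 2415250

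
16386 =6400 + 9986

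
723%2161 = 723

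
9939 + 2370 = 12309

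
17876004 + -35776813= - 17900809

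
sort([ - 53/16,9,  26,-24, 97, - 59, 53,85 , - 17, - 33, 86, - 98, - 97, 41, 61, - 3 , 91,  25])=[ - 98, - 97, - 59, - 33, - 24, - 17, - 53/16 ,-3, 9,  25,26,41,53,61,85,86, 91,97]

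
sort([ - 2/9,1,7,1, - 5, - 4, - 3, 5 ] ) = [ - 5, - 4 , - 3,- 2/9, 1,1 , 5,7]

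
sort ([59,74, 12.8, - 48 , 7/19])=[- 48,7/19,  12.8,59, 74]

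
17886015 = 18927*945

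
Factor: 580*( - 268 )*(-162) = 2^5 * 3^4*5^1*29^1*67^1 = 25181280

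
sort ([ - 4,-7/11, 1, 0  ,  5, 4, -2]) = [ - 4, - 2 , - 7/11,  0 , 1, 4,5]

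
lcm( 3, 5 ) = 15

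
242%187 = 55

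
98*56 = 5488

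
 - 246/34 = -123/17 = -7.24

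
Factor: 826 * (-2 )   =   - 2^2*7^1*59^1=   -  1652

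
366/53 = 366/53 = 6.91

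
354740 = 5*70948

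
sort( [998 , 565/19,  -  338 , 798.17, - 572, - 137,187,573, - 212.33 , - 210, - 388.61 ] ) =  [ - 572 , - 388.61, - 338 ,-212.33,  -  210,-137,565/19,187, 573,798.17 , 998 ]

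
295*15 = 4425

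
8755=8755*1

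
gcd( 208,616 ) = 8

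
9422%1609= 1377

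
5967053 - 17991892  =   - 12024839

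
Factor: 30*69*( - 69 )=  - 142830 =- 2^1*3^3*5^1*23^2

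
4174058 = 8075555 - 3901497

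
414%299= 115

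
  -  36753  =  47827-84580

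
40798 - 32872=7926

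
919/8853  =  919/8853 = 0.10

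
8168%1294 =404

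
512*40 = 20480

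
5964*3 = 17892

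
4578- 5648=-1070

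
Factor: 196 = 2^2*7^2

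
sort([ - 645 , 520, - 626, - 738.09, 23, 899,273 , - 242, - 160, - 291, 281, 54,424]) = [ - 738.09,-645, - 626, - 291,-242, - 160, 23,54,273,281,424, 520,899 ] 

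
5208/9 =1736/3 = 578.67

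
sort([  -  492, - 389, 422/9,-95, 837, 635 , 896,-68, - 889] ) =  [-889,-492, - 389, - 95, - 68, 422/9, 635  ,  837, 896] 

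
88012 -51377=36635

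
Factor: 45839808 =2^6*3^2*7^1*11369^1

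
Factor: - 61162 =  - 2^1* 53^1*577^1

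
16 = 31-15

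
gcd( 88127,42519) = 1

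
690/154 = 345/77= 4.48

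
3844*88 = 338272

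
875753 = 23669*37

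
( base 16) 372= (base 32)RI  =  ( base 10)882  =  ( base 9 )1180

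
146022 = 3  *48674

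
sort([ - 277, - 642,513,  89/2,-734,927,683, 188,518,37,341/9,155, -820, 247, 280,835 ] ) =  [ - 820, - 734, - 642, - 277,37,341/9 , 89/2, 155,188,  247, 280,513,518,683,835,927] 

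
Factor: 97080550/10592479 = 2^1*5^2*7^1*17^( - 1 )*433^( - 1 )*1439^( - 1 )*277373^1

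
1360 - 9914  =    -  8554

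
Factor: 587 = 587^1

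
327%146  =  35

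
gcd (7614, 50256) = 18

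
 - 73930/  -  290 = 254 + 27/29 = 254.93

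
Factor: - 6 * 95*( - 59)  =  2^1*3^1*  5^1*19^1 * 59^1 = 33630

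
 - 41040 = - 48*855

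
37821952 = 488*77504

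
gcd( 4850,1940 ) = 970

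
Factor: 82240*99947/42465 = 2^6 * 3^(- 1)*19^( -1 )*89^1  *149^( - 1) * 257^1*1123^1= 1643928256/8493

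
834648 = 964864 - 130216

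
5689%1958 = 1773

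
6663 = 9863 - 3200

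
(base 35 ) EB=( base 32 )fl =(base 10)501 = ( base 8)765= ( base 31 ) g5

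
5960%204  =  44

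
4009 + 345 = 4354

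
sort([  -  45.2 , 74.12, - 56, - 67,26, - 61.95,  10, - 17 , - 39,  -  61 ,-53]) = [ - 67, - 61.95, - 61, - 56, - 53, - 45.2, - 39,-17,10,  26,  74.12 ] 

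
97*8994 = 872418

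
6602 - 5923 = 679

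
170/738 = 85/369=0.23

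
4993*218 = 1088474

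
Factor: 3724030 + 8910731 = 12634761 = 3^1*1433^1 * 2939^1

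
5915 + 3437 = 9352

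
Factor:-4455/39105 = -9/79 = -3^2* 79^(-1)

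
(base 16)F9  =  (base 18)df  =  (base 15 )119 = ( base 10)249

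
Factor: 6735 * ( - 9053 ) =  - 3^1*5^1*11^1*449^1*823^1 = - 60971955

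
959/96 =9 + 95/96 = 9.99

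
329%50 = 29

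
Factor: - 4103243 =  - 127^1*32309^1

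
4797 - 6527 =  - 1730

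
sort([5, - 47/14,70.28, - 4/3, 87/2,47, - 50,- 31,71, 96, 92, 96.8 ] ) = [- 50,-31, - 47/14, - 4/3, 5 , 87/2, 47  ,  70.28, 71, 92,96, 96.8]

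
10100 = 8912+1188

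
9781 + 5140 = 14921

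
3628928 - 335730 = 3293198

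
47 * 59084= 2776948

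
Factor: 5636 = 2^2 * 1409^1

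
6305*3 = 18915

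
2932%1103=726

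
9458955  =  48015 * 197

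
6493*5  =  32465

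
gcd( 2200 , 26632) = 8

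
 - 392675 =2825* (  -  139 ) 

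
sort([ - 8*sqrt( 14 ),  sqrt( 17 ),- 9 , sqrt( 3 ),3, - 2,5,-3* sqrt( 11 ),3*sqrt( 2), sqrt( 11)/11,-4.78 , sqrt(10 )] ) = [  -  8*sqrt( 14), - 3*sqrt( 11), - 9, -4.78, - 2, sqrt( 11) /11,sqrt( 3), 3,  sqrt(10),sqrt( 17),3*sqrt( 2 ),5 ] 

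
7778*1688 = 13129264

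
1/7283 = 1/7283  =  0.00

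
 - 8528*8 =-68224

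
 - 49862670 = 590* (-84513)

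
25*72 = 1800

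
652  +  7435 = 8087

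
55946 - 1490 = 54456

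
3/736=3/736 = 0.00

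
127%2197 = 127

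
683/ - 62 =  - 683/62 = - 11.02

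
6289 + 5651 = 11940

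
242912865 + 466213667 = 709126532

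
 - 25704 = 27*( - 952 ) 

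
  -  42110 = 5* ( - 8422 ) 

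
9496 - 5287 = 4209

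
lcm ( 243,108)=972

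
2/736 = 1/368 = 0.00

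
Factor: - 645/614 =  - 2^( - 1 )*3^1 * 5^1*43^1*307^ ( - 1)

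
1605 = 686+919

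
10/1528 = 5/764=0.01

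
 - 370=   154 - 524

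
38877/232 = 167 + 133/232 = 167.57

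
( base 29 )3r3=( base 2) 110011101101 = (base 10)3309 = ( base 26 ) 4n7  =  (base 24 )5hl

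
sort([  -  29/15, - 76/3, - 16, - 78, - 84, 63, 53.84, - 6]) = [ - 84,  -  78, - 76/3, - 16, - 6, - 29/15,  53.84,  63]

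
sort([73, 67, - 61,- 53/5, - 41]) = [ - 61, - 41, - 53/5, 67, 73]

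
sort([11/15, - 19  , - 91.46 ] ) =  [ - 91.46,  -  19, 11/15]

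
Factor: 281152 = 2^6*23^1 * 191^1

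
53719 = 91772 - 38053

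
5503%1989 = 1525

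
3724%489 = 301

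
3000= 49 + 2951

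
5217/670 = 7 + 527/670 = 7.79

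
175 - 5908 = -5733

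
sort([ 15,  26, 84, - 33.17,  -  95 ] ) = [-95,-33.17, 15, 26,84]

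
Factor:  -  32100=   -2^2 *3^1*5^2*  107^1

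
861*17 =14637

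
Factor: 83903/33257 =7^( - 1)*4751^( - 1 )*83903^1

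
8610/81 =2870/27 = 106.30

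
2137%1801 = 336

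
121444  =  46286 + 75158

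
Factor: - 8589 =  -3^1 * 7^1*409^1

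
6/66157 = 6/66157 = 0.00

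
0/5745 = 0 = 0.00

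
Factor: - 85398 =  - 2^1*3^1*43^1*331^1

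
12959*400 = 5183600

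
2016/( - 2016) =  - 1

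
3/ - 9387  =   -1/3129 = - 0.00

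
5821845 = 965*6033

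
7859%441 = 362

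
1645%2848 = 1645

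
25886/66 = 392 + 7/33 = 392.21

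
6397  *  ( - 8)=  -  51176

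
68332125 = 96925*705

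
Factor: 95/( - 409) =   -  5^1*19^1*409^(-1 )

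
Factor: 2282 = 2^1*7^1*163^1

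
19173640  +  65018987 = 84192627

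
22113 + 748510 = 770623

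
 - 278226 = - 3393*82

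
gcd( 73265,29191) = 1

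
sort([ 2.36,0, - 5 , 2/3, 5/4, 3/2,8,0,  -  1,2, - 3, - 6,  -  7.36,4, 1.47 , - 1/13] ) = [ - 7.36, - 6,-5, - 3,  -  1, - 1/13,0,0, 2/3,5/4 , 1.47,3/2,2, 2.36,4,8 ] 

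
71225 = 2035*35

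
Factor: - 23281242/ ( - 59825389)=2^1*3^1*13^(  -  1 )*967^( - 1 )*4759^( - 1)*3880207^1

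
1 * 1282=1282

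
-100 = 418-518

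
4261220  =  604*7055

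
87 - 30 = 57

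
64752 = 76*852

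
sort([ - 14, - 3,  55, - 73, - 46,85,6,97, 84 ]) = [ - 73, - 46, - 14, - 3,6,55,84,85,97] 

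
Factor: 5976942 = 2^1*3^1*  996157^1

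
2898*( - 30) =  -86940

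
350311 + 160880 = 511191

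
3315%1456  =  403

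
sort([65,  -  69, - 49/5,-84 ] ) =[ - 84, - 69, - 49/5, 65]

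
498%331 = 167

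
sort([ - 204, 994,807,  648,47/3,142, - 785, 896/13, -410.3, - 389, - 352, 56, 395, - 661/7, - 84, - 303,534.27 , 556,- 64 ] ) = [-785, - 410.3, - 389, - 352, - 303, - 204,-661/7,-84, - 64,  47/3, 56,896/13,142, 395, 534.27, 556,  648,807,994] 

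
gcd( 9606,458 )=2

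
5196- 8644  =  -3448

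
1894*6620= 12538280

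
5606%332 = 294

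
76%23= 7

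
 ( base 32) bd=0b101101101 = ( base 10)365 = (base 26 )e1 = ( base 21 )h8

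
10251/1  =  10251   =  10251.00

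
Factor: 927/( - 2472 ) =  - 2^( - 3 )*3^1 = - 3/8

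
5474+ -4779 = 695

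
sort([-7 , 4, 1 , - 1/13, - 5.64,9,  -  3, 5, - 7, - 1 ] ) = [ - 7,-7, - 5.64, - 3 , -1, - 1/13, 1,4, 5, 9]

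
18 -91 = -73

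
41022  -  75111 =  - 34089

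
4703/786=5 + 773/786 = 5.98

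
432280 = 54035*8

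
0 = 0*3409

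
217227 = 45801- -171426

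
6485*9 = 58365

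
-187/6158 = -1 + 5971/6158 = -0.03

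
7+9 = 16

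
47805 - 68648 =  - 20843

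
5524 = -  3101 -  - 8625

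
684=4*171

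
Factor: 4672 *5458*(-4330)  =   - 110414030080 = - 2^8*5^1 * 73^1*433^1*2729^1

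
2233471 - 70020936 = -67787465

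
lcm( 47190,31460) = 94380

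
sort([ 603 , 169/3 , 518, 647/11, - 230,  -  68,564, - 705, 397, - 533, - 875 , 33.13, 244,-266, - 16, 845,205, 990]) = [  -  875, - 705, - 533,  -  266 ,-230,- 68 , - 16, 33.13,169/3,647/11, 205, 244, 397,518,  564, 603, 845,990] 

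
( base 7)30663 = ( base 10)7542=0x1d76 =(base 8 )16566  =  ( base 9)11310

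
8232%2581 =489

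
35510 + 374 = 35884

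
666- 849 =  - 183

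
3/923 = 3/923=0.00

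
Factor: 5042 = 2^1 * 2521^1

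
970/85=194/17 = 11.41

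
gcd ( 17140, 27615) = 5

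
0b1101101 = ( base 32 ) 3d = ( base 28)3p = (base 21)54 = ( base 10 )109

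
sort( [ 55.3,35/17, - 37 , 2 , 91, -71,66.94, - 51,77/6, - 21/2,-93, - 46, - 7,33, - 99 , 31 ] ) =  [-99, - 93, - 71 ,-51 , - 46 , - 37, - 21/2,  -  7 , 2, 35/17,77/6,31, 33,55.3, 66.94,  91 ] 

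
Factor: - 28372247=-28372247^1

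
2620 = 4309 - 1689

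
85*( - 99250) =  - 8436250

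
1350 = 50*27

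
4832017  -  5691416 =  - 859399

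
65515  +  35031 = 100546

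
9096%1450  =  396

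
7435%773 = 478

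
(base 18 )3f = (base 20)39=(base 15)49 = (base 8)105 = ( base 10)69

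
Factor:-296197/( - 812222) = 2^( - 1 ) * 11^1*23^( - 1 )*17657^(-1)*26927^1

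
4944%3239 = 1705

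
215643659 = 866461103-650817444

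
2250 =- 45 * ( - 50)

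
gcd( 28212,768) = 12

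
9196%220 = 176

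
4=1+3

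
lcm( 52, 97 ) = 5044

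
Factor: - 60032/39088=-2^3*67^1*349^(-1) =-536/349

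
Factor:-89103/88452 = - 4243/4212 = -2^(-2 )*3^(-4)*13^( - 1)*4243^1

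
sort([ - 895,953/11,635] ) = [-895, 953/11,  635] 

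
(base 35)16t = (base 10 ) 1464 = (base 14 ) 768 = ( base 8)2670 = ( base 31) 1G7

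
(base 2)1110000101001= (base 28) 95d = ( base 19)10I8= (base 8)16051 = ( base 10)7209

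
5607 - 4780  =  827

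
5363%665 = 43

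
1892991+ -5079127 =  - 3186136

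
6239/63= 6239/63  =  99.03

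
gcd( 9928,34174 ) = 2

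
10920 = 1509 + 9411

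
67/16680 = 67/16680  =  0.00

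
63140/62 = 31570/31 = 1018.39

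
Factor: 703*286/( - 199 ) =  - 2^1*11^1*13^1*19^1*37^1 * 199^(-1 ) = - 201058/199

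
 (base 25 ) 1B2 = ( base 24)1DE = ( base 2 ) 1110000110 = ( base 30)102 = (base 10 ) 902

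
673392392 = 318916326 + 354476066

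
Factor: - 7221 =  -3^1*29^1*83^1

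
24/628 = 6/157 = 0.04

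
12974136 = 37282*348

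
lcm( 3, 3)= 3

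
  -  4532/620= - 8 + 107/155=- 7.31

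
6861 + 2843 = 9704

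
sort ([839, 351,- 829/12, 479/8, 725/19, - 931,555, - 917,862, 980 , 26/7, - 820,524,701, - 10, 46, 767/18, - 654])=[ - 931, - 917 , - 820, - 654 , - 829/12, - 10, 26/7, 725/19, 767/18, 46,  479/8, 351, 524, 555, 701, 839,862, 980]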